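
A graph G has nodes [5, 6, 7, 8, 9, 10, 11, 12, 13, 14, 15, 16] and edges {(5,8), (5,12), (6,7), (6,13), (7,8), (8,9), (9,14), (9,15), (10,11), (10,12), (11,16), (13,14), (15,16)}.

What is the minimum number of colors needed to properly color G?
Clique number ω(G) = 2 (lower bound: χ ≥ ω).
The graph is bipartite (no odd cycle), so 2 colors suffice: χ(G) = 2.
A valid 2-coloring: color 1: [5, 7, 9, 10, 13, 16]; color 2: [6, 8, 11, 12, 14, 15].

χ(G) = 2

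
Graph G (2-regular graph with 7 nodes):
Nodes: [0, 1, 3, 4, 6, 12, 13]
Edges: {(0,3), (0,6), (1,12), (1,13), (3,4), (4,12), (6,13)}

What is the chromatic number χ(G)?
χ(G) = 3

Clique number ω(G) = 2 (lower bound: χ ≥ ω).
Odd cycle [4, 3, 0, 6, 13, 1, 12] needs 3 colors (χ ≥ 3).
The coloring below uses 3 colors, so χ(G) = 3.
A valid 3-coloring: color 1: [0, 1, 4]; color 2: [3, 12, 13]; color 3: [6].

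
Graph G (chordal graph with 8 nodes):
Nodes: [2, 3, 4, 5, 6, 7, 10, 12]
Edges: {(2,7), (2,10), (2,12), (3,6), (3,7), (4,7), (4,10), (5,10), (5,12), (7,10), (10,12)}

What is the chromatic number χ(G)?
χ(G) = 3

Clique number ω(G) = 3 (lower bound: χ ≥ ω).
The clique on [2, 10, 12] has size 3, forcing χ ≥ 3, and the coloring below uses 3 colors, so χ(G) = 3.
A valid 3-coloring: color 1: [3, 10]; color 2: [6, 7, 12]; color 3: [2, 4, 5].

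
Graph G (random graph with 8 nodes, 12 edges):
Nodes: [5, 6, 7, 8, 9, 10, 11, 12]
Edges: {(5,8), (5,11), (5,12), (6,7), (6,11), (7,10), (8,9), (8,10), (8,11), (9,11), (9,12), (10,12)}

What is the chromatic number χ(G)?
Clique number ω(G) = 3 (lower bound: χ ≥ ω).
The clique on [8, 9, 11] has size 3, forcing χ ≥ 3, and the coloring below uses 3 colors, so χ(G) = 3.
A valid 3-coloring: color 1: [6, 8, 12]; color 2: [10, 11]; color 3: [5, 7, 9].

χ(G) = 3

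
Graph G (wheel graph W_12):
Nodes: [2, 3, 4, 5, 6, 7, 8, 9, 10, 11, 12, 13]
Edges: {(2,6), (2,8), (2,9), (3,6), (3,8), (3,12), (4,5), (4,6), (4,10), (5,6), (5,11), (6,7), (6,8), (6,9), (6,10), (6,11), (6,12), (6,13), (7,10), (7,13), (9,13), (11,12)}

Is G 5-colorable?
A valid 5-coloring: color 1: [6]; color 2: [2, 5, 10, 12, 13]; color 3: [4, 7, 8, 9, 11]; color 4: [3].
(χ(G) = 4 ≤ 5.)

Yes, G is 5-colorable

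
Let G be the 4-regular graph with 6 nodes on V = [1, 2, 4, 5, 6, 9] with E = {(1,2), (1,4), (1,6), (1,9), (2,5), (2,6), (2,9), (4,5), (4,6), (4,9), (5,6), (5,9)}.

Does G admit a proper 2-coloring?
No, G is not 2-colorable

The clique on vertices [1, 2, 9] has size 3 > 2, so it alone needs 3 colors.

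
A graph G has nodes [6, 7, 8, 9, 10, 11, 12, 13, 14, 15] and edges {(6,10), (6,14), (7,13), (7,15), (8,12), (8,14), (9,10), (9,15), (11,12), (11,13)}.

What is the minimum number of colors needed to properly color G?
χ(G) = 2

Clique number ω(G) = 2 (lower bound: χ ≥ ω).
The graph is bipartite (no odd cycle), so 2 colors suffice: χ(G) = 2.
A valid 2-coloring: color 1: [10, 12, 13, 14, 15]; color 2: [6, 7, 8, 9, 11].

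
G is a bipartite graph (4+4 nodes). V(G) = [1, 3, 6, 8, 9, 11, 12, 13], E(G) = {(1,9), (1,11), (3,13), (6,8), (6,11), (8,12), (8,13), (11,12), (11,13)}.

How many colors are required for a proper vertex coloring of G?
χ(G) = 2

Clique number ω(G) = 2 (lower bound: χ ≥ ω).
The graph is bipartite (no odd cycle), so 2 colors suffice: χ(G) = 2.
A valid 2-coloring: color 1: [3, 8, 9, 11]; color 2: [1, 6, 12, 13].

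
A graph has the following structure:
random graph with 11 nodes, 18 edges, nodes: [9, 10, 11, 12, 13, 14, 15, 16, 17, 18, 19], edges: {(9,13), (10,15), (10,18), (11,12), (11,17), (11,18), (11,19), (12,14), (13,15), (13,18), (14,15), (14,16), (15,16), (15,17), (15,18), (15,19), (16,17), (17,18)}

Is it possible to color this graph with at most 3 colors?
A valid 3-coloring: color 1: [9, 11, 15]; color 2: [12, 16, 18, 19]; color 3: [10, 13, 14, 17].
(χ(G) = 3 ≤ 3.)

Yes, G is 3-colorable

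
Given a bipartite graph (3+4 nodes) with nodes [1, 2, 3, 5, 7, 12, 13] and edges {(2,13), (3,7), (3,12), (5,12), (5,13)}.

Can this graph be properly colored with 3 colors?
Yes, G is 3-colorable

A valid 3-coloring: color 1: [1, 2, 3, 5]; color 2: [7, 12, 13].
(χ(G) = 2 ≤ 3.)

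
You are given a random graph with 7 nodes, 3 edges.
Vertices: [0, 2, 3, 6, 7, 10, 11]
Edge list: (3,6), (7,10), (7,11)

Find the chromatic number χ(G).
χ(G) = 2

Clique number ω(G) = 2 (lower bound: χ ≥ ω).
The graph is bipartite (no odd cycle), so 2 colors suffice: χ(G) = 2.
A valid 2-coloring: color 1: [0, 2, 3, 7]; color 2: [6, 10, 11].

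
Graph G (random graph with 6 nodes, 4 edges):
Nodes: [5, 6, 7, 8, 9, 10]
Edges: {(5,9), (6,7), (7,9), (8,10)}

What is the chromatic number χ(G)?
χ(G) = 2

Clique number ω(G) = 2 (lower bound: χ ≥ ω).
The graph is bipartite (no odd cycle), so 2 colors suffice: χ(G) = 2.
A valid 2-coloring: color 1: [6, 9, 10]; color 2: [5, 7, 8].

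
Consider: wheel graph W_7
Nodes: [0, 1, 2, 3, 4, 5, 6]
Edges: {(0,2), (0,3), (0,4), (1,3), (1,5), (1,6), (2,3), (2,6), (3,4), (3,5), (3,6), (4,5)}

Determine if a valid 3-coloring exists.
Yes, G is 3-colorable

A valid 3-coloring: color 1: [3]; color 2: [1, 2, 4]; color 3: [0, 5, 6].
(χ(G) = 3 ≤ 3.)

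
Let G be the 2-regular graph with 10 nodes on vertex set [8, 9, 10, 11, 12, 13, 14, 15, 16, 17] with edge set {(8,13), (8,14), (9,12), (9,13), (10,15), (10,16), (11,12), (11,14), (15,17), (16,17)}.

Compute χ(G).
Clique number ω(G) = 2 (lower bound: χ ≥ ω).
The graph is bipartite (no odd cycle), so 2 colors suffice: χ(G) = 2.
A valid 2-coloring: color 1: [8, 9, 11, 15, 16]; color 2: [10, 12, 13, 14, 17].

χ(G) = 2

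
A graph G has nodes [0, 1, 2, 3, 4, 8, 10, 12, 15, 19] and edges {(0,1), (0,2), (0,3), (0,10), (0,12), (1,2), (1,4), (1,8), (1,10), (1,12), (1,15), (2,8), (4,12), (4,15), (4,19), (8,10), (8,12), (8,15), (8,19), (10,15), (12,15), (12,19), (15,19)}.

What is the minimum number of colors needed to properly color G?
χ(G) = 4

Clique number ω(G) = 4 (lower bound: χ ≥ ω).
The clique on [8, 12, 15, 19] has size 4, forcing χ ≥ 4, and the coloring below uses 4 colors, so χ(G) = 4.
A valid 4-coloring: color 1: [1, 3, 19]; color 2: [0, 4, 8]; color 3: [2, 15]; color 4: [10, 12].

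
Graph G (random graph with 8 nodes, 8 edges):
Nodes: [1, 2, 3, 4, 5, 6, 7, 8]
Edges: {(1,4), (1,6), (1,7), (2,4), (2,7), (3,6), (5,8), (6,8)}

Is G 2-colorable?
A valid 2-coloring: color 1: [4, 5, 6, 7]; color 2: [1, 2, 3, 8].
(χ(G) = 2 ≤ 2.)

Yes, G is 2-colorable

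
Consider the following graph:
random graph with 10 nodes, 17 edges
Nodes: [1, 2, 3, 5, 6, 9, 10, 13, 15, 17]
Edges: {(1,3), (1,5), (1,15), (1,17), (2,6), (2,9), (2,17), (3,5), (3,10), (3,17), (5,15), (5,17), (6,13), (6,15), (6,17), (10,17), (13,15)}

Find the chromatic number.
Clique number ω(G) = 4 (lower bound: χ ≥ ω).
The clique on [1, 3, 5, 17] has size 4, forcing χ ≥ 4, and the coloring below uses 4 colors, so χ(G) = 4.
A valid 4-coloring: color 1: [9, 15, 17]; color 2: [3, 6]; color 3: [1, 2, 10, 13]; color 4: [5].

χ(G) = 4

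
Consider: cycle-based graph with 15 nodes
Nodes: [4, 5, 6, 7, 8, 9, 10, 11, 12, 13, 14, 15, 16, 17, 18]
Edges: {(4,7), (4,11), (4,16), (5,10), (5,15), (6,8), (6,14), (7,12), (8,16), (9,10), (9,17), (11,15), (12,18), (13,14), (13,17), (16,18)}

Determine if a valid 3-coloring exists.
A valid 3-coloring: color 1: [5, 6, 9, 11, 12, 13, 16]; color 2: [4, 8, 10, 14, 15, 17, 18]; color 3: [7].
(χ(G) = 3 ≤ 3.)

Yes, G is 3-colorable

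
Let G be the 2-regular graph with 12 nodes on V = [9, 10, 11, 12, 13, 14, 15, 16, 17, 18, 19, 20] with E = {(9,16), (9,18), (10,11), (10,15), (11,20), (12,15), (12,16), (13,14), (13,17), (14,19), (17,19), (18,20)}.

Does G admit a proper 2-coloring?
Yes, G is 2-colorable

A valid 2-coloring: color 1: [9, 10, 12, 14, 17, 20]; color 2: [11, 13, 15, 16, 18, 19].
(χ(G) = 2 ≤ 2.)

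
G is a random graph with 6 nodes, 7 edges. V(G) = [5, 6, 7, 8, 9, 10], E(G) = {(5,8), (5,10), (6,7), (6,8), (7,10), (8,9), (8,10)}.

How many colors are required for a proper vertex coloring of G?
χ(G) = 3

Clique number ω(G) = 3 (lower bound: χ ≥ ω).
The clique on [5, 8, 10] has size 3, forcing χ ≥ 3, and the coloring below uses 3 colors, so χ(G) = 3.
A valid 3-coloring: color 1: [7, 8]; color 2: [6, 9, 10]; color 3: [5].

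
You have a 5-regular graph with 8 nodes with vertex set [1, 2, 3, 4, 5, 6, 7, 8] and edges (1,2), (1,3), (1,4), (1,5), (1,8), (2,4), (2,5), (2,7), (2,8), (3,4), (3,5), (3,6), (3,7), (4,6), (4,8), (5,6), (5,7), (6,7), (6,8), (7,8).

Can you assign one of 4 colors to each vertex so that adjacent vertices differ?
A valid 4-coloring: color 1: [2, 3]; color 2: [4, 7]; color 3: [5, 8]; color 4: [1, 6].
(χ(G) = 4 ≤ 4.)

Yes, G is 4-colorable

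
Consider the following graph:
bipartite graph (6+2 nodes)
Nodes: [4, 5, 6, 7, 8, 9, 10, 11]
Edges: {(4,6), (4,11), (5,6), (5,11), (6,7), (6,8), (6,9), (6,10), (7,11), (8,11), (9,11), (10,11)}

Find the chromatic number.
Clique number ω(G) = 2 (lower bound: χ ≥ ω).
The graph is bipartite (no odd cycle), so 2 colors suffice: χ(G) = 2.
A valid 2-coloring: color 1: [6, 11]; color 2: [4, 5, 7, 8, 9, 10].

χ(G) = 2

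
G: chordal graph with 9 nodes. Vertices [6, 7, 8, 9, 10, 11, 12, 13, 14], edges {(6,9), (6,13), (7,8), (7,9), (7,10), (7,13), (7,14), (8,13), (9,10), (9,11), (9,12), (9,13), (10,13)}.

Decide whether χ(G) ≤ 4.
Yes, G is 4-colorable

A valid 4-coloring: color 1: [8, 9, 14]; color 2: [11, 12, 13]; color 3: [6, 7]; color 4: [10].
(χ(G) = 4 ≤ 4.)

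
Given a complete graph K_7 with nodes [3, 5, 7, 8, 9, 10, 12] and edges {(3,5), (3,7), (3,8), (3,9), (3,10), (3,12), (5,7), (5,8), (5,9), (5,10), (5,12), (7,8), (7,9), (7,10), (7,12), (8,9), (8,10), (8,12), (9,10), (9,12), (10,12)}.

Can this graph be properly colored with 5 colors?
The clique on vertices [3, 5, 7, 8, 9, 10, 12] has size 7 > 5, so it alone needs 7 colors.

No, G is not 5-colorable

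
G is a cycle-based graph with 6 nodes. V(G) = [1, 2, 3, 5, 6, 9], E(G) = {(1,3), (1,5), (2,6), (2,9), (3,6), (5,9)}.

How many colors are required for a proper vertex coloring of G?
Clique number ω(G) = 2 (lower bound: χ ≥ ω).
The graph is bipartite (no odd cycle), so 2 colors suffice: χ(G) = 2.
A valid 2-coloring: color 1: [2, 3, 5]; color 2: [1, 6, 9].

χ(G) = 2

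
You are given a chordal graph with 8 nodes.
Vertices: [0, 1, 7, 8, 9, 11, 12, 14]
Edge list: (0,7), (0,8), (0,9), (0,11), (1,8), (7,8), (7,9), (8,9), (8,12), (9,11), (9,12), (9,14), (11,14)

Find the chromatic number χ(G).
Clique number ω(G) = 4 (lower bound: χ ≥ ω).
The clique on [0, 7, 8, 9] has size 4, forcing χ ≥ 4, and the coloring below uses 4 colors, so χ(G) = 4.
A valid 4-coloring: color 1: [1, 9]; color 2: [8, 11]; color 3: [0, 12, 14]; color 4: [7].

χ(G) = 4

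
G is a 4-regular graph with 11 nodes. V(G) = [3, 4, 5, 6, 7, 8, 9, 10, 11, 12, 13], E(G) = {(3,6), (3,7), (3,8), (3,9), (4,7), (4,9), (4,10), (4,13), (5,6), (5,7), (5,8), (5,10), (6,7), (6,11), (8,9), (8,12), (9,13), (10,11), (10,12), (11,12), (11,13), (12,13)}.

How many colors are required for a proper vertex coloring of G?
χ(G) = 3

Clique number ω(G) = 3 (lower bound: χ ≥ ω).
The clique on [3, 8, 9] has size 3, forcing χ ≥ 3, and the coloring below uses 3 colors, so χ(G) = 3.
A valid 3-coloring: color 1: [6, 8, 10, 13]; color 2: [7, 9, 11]; color 3: [3, 4, 5, 12].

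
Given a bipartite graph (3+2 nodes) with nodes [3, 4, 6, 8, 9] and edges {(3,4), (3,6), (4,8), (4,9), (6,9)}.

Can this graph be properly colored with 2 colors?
Yes, G is 2-colorable

A valid 2-coloring: color 1: [4, 6]; color 2: [3, 8, 9].
(χ(G) = 2 ≤ 2.)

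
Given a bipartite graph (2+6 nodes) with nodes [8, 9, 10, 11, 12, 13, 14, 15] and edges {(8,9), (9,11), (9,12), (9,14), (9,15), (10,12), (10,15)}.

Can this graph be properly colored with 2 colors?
A valid 2-coloring: color 1: [9, 10, 13]; color 2: [8, 11, 12, 14, 15].
(χ(G) = 2 ≤ 2.)

Yes, G is 2-colorable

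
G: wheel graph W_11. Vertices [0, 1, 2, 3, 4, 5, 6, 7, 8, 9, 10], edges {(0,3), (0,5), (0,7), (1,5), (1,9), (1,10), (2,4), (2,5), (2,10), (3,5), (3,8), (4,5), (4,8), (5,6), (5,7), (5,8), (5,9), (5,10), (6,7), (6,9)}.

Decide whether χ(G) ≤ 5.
A valid 5-coloring: color 1: [5]; color 2: [3, 4, 7, 9, 10]; color 3: [0, 1, 2, 6, 8].
(χ(G) = 3 ≤ 5.)

Yes, G is 5-colorable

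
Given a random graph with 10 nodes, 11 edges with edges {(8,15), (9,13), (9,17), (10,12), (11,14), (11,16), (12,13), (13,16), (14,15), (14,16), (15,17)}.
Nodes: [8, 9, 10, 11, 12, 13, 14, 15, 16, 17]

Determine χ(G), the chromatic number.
Clique number ω(G) = 3 (lower bound: χ ≥ ω).
The clique on [11, 14, 16] has size 3, forcing χ ≥ 3, and the coloring below uses 3 colors, so χ(G) = 3.
A valid 3-coloring: color 1: [8, 10, 13, 14, 17]; color 2: [9, 12, 15, 16]; color 3: [11].

χ(G) = 3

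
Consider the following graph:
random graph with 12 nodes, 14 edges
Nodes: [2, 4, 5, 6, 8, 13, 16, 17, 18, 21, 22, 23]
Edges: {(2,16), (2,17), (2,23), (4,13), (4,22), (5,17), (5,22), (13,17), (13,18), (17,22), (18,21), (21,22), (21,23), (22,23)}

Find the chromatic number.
Clique number ω(G) = 3 (lower bound: χ ≥ ω).
The clique on [21, 22, 23] has size 3, forcing χ ≥ 3, and the coloring below uses 3 colors, so χ(G) = 3.
A valid 3-coloring: color 1: [2, 6, 8, 13, 22]; color 2: [4, 16, 17, 21]; color 3: [5, 18, 23].

χ(G) = 3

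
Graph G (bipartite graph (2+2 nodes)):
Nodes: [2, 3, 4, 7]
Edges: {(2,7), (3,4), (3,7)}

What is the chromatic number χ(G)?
Clique number ω(G) = 2 (lower bound: χ ≥ ω).
The graph is bipartite (no odd cycle), so 2 colors suffice: χ(G) = 2.
A valid 2-coloring: color 1: [2, 3]; color 2: [4, 7].

χ(G) = 2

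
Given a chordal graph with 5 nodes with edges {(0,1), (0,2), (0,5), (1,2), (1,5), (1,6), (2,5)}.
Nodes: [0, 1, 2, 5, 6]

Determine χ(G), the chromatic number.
χ(G) = 4

Clique number ω(G) = 4 (lower bound: χ ≥ ω).
The clique on [0, 1, 2, 5] has size 4, forcing χ ≥ 4, and the coloring below uses 4 colors, so χ(G) = 4.
A valid 4-coloring: color 1: [1]; color 2: [2, 6]; color 3: [0]; color 4: [5].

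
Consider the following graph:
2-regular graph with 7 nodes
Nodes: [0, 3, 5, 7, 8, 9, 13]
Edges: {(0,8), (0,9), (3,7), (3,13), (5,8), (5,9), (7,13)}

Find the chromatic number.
Clique number ω(G) = 3 (lower bound: χ ≥ ω).
The clique on [3, 7, 13] has size 3, forcing χ ≥ 3, and the coloring below uses 3 colors, so χ(G) = 3.
A valid 3-coloring: color 1: [0, 3, 5]; color 2: [7, 8, 9]; color 3: [13].

χ(G) = 3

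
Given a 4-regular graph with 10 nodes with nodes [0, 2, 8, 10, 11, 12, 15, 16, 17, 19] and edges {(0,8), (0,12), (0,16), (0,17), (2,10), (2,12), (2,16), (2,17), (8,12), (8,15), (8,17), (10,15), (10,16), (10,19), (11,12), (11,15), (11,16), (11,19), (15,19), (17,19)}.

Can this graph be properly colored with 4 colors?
A valid 4-coloring: color 1: [10, 11, 17]; color 2: [12, 15, 16]; color 3: [2, 8, 19]; color 4: [0].
(χ(G) = 3 ≤ 4.)

Yes, G is 4-colorable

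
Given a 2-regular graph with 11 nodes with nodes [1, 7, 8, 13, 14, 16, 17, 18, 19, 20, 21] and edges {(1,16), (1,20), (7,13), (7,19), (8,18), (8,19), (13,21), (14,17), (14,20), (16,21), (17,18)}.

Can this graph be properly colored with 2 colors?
Odd cycle [21, 13, 7, 19, 8, 18, 17, 14, 20, 1, 16] needs 3 colors (χ ≥ 3).
Hence χ(G) ≥ 3 > 2, so no proper 2-coloring exists.

No, G is not 2-colorable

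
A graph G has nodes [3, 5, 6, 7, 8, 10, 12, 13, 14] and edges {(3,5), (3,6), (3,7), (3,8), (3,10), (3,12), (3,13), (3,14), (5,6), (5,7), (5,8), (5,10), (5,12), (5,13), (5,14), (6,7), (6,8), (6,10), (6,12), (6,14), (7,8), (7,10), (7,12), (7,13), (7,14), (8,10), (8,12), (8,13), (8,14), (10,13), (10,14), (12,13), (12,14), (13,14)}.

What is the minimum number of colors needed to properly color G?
Clique number ω(G) = 7 (lower bound: χ ≥ ω).
The clique on [3, 5, 7, 8, 10, 13, 14] has size 7, forcing χ ≥ 7, and the coloring below uses 7 colors, so χ(G) = 7.
A valid 7-coloring: color 1: [8]; color 2: [7]; color 3: [3]; color 4: [5]; color 5: [14]; color 6: [10, 12]; color 7: [6, 13].

χ(G) = 7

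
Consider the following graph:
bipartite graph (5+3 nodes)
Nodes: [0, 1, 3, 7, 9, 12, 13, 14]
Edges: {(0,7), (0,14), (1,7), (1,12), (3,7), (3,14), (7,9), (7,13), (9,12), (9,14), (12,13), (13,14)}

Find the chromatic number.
χ(G) = 2

Clique number ω(G) = 2 (lower bound: χ ≥ ω).
The graph is bipartite (no odd cycle), so 2 colors suffice: χ(G) = 2.
A valid 2-coloring: color 1: [7, 12, 14]; color 2: [0, 1, 3, 9, 13].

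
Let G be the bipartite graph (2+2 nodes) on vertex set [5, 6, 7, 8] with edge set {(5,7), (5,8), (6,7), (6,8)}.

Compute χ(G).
Clique number ω(G) = 2 (lower bound: χ ≥ ω).
The graph is bipartite (no odd cycle), so 2 colors suffice: χ(G) = 2.
A valid 2-coloring: color 1: [5, 6]; color 2: [7, 8].

χ(G) = 2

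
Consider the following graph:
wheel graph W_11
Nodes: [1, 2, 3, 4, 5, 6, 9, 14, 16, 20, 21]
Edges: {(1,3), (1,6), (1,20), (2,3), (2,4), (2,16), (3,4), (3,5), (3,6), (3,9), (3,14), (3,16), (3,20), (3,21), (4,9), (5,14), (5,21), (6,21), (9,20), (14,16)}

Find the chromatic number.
χ(G) = 3

Clique number ω(G) = 3 (lower bound: χ ≥ ω).
The clique on [1, 3, 20] has size 3, forcing χ ≥ 3, and the coloring below uses 3 colors, so χ(G) = 3.
A valid 3-coloring: color 1: [3]; color 2: [4, 5, 6, 16, 20]; color 3: [1, 2, 9, 14, 21].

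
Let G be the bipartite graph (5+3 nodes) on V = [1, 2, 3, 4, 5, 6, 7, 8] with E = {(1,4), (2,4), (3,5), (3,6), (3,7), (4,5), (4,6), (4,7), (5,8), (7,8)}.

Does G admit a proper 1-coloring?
Edge (5,8) forces its endpoints to differ, so 1 color is not enough.

No, G is not 1-colorable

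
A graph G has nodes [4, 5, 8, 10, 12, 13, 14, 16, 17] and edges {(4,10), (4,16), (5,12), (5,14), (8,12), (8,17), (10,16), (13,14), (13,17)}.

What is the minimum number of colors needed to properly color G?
χ(G) = 3

Clique number ω(G) = 3 (lower bound: χ ≥ ω).
The clique on [4, 10, 16] has size 3, forcing χ ≥ 3, and the coloring below uses 3 colors, so χ(G) = 3.
A valid 3-coloring: color 1: [4, 12, 14, 17]; color 2: [5, 8, 13, 16]; color 3: [10].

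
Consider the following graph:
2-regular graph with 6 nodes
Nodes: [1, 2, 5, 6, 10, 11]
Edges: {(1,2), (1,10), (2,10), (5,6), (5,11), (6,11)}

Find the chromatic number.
χ(G) = 3

Clique number ω(G) = 3 (lower bound: χ ≥ ω).
The clique on [1, 2, 10] has size 3, forcing χ ≥ 3, and the coloring below uses 3 colors, so χ(G) = 3.
A valid 3-coloring: color 1: [2, 5]; color 2: [1, 6]; color 3: [10, 11].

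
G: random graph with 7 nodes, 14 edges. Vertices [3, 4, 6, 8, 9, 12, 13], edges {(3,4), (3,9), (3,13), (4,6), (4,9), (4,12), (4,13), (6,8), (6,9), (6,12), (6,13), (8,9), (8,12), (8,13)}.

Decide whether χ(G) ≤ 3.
Yes, G is 3-colorable

A valid 3-coloring: color 1: [4, 8]; color 2: [3, 6]; color 3: [9, 12, 13].
(χ(G) = 3 ≤ 3.)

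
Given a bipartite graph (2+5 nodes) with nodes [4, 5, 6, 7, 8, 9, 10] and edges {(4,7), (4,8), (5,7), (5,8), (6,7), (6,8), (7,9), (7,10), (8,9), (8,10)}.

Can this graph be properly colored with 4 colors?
Yes, G is 4-colorable

A valid 4-coloring: color 1: [7, 8]; color 2: [4, 5, 6, 9, 10].
(χ(G) = 2 ≤ 4.)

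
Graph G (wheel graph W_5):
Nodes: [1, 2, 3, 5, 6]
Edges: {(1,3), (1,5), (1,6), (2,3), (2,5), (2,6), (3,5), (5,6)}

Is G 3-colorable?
A valid 3-coloring: color 1: [5]; color 2: [3, 6]; color 3: [1, 2].
(χ(G) = 3 ≤ 3.)

Yes, G is 3-colorable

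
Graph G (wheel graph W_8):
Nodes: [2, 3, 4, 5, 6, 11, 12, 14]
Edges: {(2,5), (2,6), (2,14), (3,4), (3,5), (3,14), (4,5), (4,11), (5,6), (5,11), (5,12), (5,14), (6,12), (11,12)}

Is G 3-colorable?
Odd cycle [14, 3, 4, 11, 12, 6, 2] needs 3 colors (χ ≥ 3).
Vertex 5 is adjacent to every vertex of [2, 3, 4, 6, 11, 12, 14], which already need 3 colors among themselves, so 5 needs a new color (χ ≥ 4).
Hence χ(G) ≥ 4 > 3, so no proper 3-coloring exists.

No, G is not 3-colorable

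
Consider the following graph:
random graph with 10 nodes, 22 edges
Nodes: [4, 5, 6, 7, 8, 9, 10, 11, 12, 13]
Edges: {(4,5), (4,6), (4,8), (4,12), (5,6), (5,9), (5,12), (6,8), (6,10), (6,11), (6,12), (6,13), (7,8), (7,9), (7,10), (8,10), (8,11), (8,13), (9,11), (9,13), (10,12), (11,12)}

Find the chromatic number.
χ(G) = 4

Clique number ω(G) = 4 (lower bound: χ ≥ ω).
The clique on [4, 5, 6, 12] has size 4, forcing χ ≥ 4, and the coloring below uses 4 colors, so χ(G) = 4.
A valid 4-coloring: color 1: [6, 7]; color 2: [8, 9, 12]; color 3: [5, 10, 11, 13]; color 4: [4].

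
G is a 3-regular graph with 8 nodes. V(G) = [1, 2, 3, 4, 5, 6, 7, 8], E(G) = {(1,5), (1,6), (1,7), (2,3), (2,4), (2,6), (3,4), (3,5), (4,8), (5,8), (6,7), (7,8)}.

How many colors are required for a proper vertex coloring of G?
χ(G) = 3

Clique number ω(G) = 3 (lower bound: χ ≥ ω).
The clique on [1, 6, 7] has size 3, forcing χ ≥ 3, and the coloring below uses 3 colors, so χ(G) = 3.
A valid 3-coloring: color 1: [2, 5, 7]; color 2: [4, 6]; color 3: [1, 3, 8].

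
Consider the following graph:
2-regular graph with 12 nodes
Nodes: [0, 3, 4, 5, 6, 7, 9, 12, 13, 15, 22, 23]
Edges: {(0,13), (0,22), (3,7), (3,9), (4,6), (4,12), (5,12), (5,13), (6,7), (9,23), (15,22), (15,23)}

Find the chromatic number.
Clique number ω(G) = 2 (lower bound: χ ≥ ω).
The graph is bipartite (no odd cycle), so 2 colors suffice: χ(G) = 2.
A valid 2-coloring: color 1: [3, 6, 12, 13, 22, 23]; color 2: [0, 4, 5, 7, 9, 15].

χ(G) = 2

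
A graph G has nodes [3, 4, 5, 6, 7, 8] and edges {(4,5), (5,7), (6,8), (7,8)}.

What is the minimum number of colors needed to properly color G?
Clique number ω(G) = 2 (lower bound: χ ≥ ω).
The graph is bipartite (no odd cycle), so 2 colors suffice: χ(G) = 2.
A valid 2-coloring: color 1: [3, 5, 8]; color 2: [4, 6, 7].

χ(G) = 2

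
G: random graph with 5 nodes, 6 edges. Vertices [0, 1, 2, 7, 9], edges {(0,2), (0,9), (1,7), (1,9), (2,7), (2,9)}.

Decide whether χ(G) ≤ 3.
A valid 3-coloring: color 1: [1, 2]; color 2: [7, 9]; color 3: [0].
(χ(G) = 3 ≤ 3.)

Yes, G is 3-colorable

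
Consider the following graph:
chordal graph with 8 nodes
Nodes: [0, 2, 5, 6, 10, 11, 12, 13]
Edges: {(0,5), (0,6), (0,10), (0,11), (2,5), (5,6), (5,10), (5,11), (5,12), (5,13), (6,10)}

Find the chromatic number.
χ(G) = 4

Clique number ω(G) = 4 (lower bound: χ ≥ ω).
The clique on [0, 5, 6, 10] has size 4, forcing χ ≥ 4, and the coloring below uses 4 colors, so χ(G) = 4.
A valid 4-coloring: color 1: [5]; color 2: [0, 2, 12, 13]; color 3: [10, 11]; color 4: [6].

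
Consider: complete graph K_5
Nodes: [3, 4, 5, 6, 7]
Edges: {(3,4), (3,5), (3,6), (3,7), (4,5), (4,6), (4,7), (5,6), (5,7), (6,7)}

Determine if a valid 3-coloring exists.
No, G is not 3-colorable

The clique on vertices [3, 4, 5, 6, 7] has size 5 > 3, so it alone needs 5 colors.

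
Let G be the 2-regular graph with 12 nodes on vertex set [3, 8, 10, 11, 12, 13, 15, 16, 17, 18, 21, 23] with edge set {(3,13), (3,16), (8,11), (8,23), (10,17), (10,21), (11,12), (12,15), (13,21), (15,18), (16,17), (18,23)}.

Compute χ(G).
Clique number ω(G) = 2 (lower bound: χ ≥ ω).
The graph is bipartite (no odd cycle), so 2 colors suffice: χ(G) = 2.
A valid 2-coloring: color 1: [3, 11, 15, 17, 21, 23]; color 2: [8, 10, 12, 13, 16, 18].

χ(G) = 2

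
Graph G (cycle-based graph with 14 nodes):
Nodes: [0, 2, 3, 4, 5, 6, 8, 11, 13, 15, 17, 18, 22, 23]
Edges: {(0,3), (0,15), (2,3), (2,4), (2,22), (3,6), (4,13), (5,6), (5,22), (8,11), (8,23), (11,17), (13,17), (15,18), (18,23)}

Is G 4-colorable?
A valid 4-coloring: color 1: [0, 2, 5, 8, 13, 18]; color 2: [3, 4, 11, 15, 22, 23]; color 3: [6, 17].
(χ(G) = 3 ≤ 4.)

Yes, G is 4-colorable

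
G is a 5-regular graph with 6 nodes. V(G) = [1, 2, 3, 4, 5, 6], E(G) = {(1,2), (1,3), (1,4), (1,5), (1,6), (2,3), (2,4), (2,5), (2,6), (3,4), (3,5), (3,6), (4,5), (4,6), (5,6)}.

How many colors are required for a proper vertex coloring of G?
Clique number ω(G) = 6 (lower bound: χ ≥ ω).
The clique on [1, 2, 3, 4, 5, 6] has size 6, forcing χ ≥ 6, and the coloring below uses 6 colors, so χ(G) = 6.
A valid 6-coloring: color 1: [3]; color 2: [2]; color 3: [6]; color 4: [5]; color 5: [1]; color 6: [4].

χ(G) = 6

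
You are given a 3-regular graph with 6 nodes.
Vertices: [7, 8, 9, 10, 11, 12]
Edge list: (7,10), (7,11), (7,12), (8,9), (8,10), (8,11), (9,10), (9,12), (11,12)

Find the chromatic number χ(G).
χ(G) = 3

Clique number ω(G) = 3 (lower bound: χ ≥ ω).
The clique on [8, 9, 10] has size 3, forcing χ ≥ 3, and the coloring below uses 3 colors, so χ(G) = 3.
A valid 3-coloring: color 1: [10, 12]; color 2: [9, 11]; color 3: [7, 8].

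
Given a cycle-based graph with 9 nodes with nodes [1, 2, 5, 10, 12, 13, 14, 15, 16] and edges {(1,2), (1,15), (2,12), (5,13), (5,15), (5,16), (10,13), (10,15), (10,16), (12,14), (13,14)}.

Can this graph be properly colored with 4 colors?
Yes, G is 4-colorable

A valid 4-coloring: color 1: [12, 13, 15, 16]; color 2: [2, 5, 10, 14]; color 3: [1].
(χ(G) = 3 ≤ 4.)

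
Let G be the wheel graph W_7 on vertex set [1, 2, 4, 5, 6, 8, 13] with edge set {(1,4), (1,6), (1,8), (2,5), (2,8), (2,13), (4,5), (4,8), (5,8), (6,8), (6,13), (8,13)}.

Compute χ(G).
χ(G) = 3

Clique number ω(G) = 3 (lower bound: χ ≥ ω).
The clique on [1, 4, 8] has size 3, forcing χ ≥ 3, and the coloring below uses 3 colors, so χ(G) = 3.
A valid 3-coloring: color 1: [8]; color 2: [1, 5, 13]; color 3: [2, 4, 6].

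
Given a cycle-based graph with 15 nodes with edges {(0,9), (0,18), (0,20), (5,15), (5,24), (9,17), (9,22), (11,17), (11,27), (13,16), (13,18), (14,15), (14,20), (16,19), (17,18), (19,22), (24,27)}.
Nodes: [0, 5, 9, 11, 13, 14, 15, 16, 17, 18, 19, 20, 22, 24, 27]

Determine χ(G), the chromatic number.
χ(G) = 3

Clique number ω(G) = 2 (lower bound: χ ≥ ω).
Odd cycle [19, 22, 9, 17, 18, 13, 16] needs 3 colors (χ ≥ 3).
The coloring below uses 3 colors, so χ(G) = 3.
A valid 3-coloring: color 1: [9, 11, 13, 15, 19, 20, 24]; color 2: [0, 5, 14, 16, 17, 22, 27]; color 3: [18].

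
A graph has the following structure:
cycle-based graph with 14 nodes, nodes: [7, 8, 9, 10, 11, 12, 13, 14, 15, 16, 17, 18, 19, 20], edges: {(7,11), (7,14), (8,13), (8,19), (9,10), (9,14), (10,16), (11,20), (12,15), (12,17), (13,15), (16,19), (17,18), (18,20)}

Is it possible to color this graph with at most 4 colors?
A valid 4-coloring: color 1: [7, 8, 9, 15, 16, 17, 20]; color 2: [10, 11, 12, 13, 14, 18, 19].
(χ(G) = 2 ≤ 4.)

Yes, G is 4-colorable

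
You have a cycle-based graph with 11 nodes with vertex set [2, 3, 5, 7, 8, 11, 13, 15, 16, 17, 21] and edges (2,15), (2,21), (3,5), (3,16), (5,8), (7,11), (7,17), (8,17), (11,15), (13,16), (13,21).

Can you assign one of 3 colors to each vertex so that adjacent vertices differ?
A valid 3-coloring: color 1: [5, 15, 16, 17, 21]; color 2: [2, 3, 7, 8, 13]; color 3: [11].
(χ(G) = 3 ≤ 3.)

Yes, G is 3-colorable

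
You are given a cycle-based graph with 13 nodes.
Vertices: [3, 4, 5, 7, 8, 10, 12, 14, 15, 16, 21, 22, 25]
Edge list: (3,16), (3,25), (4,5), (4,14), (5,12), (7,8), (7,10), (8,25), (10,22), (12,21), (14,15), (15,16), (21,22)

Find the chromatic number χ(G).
χ(G) = 3

Clique number ω(G) = 2 (lower bound: χ ≥ ω).
Odd cycle [3, 25, 8, 7, 10, 22, 21, 12, 5, 4, 14, 15, 16] needs 3 colors (χ ≥ 3).
The coloring below uses 3 colors, so χ(G) = 3.
A valid 3-coloring: color 1: [3, 5, 8, 10, 15, 21]; color 2: [4, 7, 12, 16, 22, 25]; color 3: [14].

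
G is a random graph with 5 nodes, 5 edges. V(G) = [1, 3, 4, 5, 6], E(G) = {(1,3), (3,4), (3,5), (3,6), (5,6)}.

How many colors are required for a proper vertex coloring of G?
χ(G) = 3

Clique number ω(G) = 3 (lower bound: χ ≥ ω).
The clique on [3, 5, 6] has size 3, forcing χ ≥ 3, and the coloring below uses 3 colors, so χ(G) = 3.
A valid 3-coloring: color 1: [3]; color 2: [1, 4, 5]; color 3: [6].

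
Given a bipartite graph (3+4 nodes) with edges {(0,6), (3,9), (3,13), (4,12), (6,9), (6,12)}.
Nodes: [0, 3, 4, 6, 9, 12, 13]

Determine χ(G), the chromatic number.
χ(G) = 2

Clique number ω(G) = 2 (lower bound: χ ≥ ω).
The graph is bipartite (no odd cycle), so 2 colors suffice: χ(G) = 2.
A valid 2-coloring: color 1: [3, 4, 6]; color 2: [0, 9, 12, 13].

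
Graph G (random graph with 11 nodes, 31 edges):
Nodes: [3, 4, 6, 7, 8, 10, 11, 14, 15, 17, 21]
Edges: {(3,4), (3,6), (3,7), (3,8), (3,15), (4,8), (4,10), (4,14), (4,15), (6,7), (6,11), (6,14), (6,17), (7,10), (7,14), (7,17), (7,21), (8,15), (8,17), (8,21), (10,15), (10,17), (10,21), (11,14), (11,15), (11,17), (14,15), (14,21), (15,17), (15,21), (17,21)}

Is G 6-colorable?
Yes, G is 6-colorable

A valid 6-coloring: color 1: [7, 15]; color 2: [3, 14, 17]; color 3: [4, 11, 21]; color 4: [6, 8, 10].
(χ(G) = 4 ≤ 6.)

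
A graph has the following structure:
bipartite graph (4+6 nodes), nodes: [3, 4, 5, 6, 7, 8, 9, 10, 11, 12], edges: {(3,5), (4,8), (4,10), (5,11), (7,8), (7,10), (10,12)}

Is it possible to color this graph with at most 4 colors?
Yes, G is 4-colorable

A valid 4-coloring: color 1: [5, 6, 8, 9, 10]; color 2: [3, 4, 7, 11, 12].
(χ(G) = 2 ≤ 4.)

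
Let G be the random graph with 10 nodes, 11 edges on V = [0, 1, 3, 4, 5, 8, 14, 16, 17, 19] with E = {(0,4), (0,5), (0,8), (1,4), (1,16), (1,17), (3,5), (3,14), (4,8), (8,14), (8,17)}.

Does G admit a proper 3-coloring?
A valid 3-coloring: color 1: [1, 5, 8, 19]; color 2: [4, 14, 16, 17]; color 3: [0, 3].
(χ(G) = 3 ≤ 3.)

Yes, G is 3-colorable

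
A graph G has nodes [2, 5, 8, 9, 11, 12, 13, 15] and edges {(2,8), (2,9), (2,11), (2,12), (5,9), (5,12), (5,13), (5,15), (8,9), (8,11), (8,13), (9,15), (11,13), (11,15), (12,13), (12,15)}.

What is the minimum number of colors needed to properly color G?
χ(G) = 3

Clique number ω(G) = 3 (lower bound: χ ≥ ω).
The clique on [2, 8, 9] has size 3, forcing χ ≥ 3, and the coloring below uses 3 colors, so χ(G) = 3.
A valid 3-coloring: color 1: [2, 13, 15]; color 2: [9, 11, 12]; color 3: [5, 8].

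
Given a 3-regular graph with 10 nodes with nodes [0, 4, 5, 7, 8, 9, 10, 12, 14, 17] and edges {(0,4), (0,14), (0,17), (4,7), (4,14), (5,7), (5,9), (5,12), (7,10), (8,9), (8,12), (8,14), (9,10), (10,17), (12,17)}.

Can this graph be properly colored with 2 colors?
No, G is not 2-colorable

The clique on vertices [0, 4, 14] has size 3 > 2, so it alone needs 3 colors.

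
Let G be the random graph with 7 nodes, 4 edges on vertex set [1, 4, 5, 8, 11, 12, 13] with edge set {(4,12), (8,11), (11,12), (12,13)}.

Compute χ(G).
χ(G) = 2

Clique number ω(G) = 2 (lower bound: χ ≥ ω).
The graph is bipartite (no odd cycle), so 2 colors suffice: χ(G) = 2.
A valid 2-coloring: color 1: [1, 5, 8, 12]; color 2: [4, 11, 13].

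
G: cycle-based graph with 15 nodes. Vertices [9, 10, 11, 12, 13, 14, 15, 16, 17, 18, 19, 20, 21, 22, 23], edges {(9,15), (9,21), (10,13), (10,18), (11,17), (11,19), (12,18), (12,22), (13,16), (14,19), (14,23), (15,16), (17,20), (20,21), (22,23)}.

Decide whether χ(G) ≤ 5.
Yes, G is 5-colorable

A valid 5-coloring: color 1: [9, 10, 12, 16, 17, 19, 23]; color 2: [11, 13, 14, 15, 18, 20, 22]; color 3: [21].
(χ(G) = 3 ≤ 5.)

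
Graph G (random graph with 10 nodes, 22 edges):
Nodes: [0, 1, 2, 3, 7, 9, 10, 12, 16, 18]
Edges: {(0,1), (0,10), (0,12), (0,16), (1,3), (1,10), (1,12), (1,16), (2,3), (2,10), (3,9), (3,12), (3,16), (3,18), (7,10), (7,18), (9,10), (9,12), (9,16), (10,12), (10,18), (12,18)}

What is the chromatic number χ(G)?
Clique number ω(G) = 4 (lower bound: χ ≥ ω).
The clique on [0, 1, 10, 12] has size 4, forcing χ ≥ 4, and the coloring below uses 4 colors, so χ(G) = 4.
A valid 4-coloring: color 1: [3, 10]; color 2: [2, 7, 12, 16]; color 3: [1, 9, 18]; color 4: [0].

χ(G) = 4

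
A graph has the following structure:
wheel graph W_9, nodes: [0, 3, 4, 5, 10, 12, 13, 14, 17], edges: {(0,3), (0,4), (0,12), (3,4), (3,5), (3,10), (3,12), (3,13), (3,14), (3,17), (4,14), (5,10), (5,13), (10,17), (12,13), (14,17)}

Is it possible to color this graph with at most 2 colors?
No, G is not 2-colorable

The clique on vertices [0, 3, 4] has size 3 > 2, so it alone needs 3 colors.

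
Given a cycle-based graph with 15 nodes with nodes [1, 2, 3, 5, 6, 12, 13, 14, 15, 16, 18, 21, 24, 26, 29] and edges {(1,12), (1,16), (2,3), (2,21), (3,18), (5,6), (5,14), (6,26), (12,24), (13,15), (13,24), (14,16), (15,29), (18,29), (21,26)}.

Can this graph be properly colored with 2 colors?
Odd cycle [1, 12, 24, 13, 15, 29, 18, 3, 2, 21, 26, 6, 5, 14, 16] needs 3 colors (χ ≥ 3).
Hence χ(G) ≥ 3 > 2, so no proper 2-coloring exists.

No, G is not 2-colorable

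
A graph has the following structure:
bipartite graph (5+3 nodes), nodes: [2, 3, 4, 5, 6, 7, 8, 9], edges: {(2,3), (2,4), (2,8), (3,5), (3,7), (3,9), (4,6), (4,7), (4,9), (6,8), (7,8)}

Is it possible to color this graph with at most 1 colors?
No, G is not 1-colorable

Edge (2,8) forces its endpoints to differ, so 1 color is not enough.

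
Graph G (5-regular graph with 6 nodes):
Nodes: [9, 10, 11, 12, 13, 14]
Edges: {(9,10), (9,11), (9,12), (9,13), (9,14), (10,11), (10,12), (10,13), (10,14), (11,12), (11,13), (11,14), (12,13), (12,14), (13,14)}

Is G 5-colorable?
No, G is not 5-colorable

The clique on vertices [9, 10, 11, 12, 13, 14] has size 6 > 5, so it alone needs 6 colors.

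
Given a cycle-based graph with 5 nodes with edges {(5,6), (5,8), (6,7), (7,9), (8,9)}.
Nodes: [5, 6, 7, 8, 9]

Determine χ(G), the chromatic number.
χ(G) = 3

Clique number ω(G) = 2 (lower bound: χ ≥ ω).
Odd cycle [5, 6, 7, 9, 8] needs 3 colors (χ ≥ 3).
The coloring below uses 3 colors, so χ(G) = 3.
A valid 3-coloring: color 1: [5, 9]; color 2: [6, 8]; color 3: [7].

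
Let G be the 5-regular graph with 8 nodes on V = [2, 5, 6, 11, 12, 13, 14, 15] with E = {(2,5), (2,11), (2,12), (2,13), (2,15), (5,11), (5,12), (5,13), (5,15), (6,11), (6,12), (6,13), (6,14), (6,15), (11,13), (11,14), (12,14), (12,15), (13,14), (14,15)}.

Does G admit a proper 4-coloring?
A valid 4-coloring: color 1: [5, 6]; color 2: [12, 13]; color 3: [11, 15]; color 4: [2, 14].
(χ(G) = 4 ≤ 4.)

Yes, G is 4-colorable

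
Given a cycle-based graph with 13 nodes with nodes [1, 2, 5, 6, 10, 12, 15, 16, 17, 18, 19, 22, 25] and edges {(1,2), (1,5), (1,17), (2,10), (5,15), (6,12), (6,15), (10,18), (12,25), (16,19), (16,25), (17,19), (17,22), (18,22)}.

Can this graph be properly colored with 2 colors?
No, G is not 2-colorable

Odd cycle [19, 16, 25, 12, 6, 15, 5, 1, 17] needs 3 colors (χ ≥ 3).
Hence χ(G) ≥ 3 > 2, so no proper 2-coloring exists.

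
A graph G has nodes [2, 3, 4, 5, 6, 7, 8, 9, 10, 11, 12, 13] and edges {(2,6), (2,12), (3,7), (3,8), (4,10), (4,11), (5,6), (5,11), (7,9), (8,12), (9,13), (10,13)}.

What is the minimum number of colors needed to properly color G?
χ(G) = 2

Clique number ω(G) = 2 (lower bound: χ ≥ ω).
The graph is bipartite (no odd cycle), so 2 colors suffice: χ(G) = 2.
A valid 2-coloring: color 1: [3, 6, 9, 10, 11, 12]; color 2: [2, 4, 5, 7, 8, 13].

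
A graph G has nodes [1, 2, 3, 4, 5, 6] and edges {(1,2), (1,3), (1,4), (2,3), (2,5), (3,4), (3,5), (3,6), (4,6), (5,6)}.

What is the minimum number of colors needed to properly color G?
Clique number ω(G) = 3 (lower bound: χ ≥ ω).
Odd cycle [4, 6, 5, 2, 1] needs 3 colors (χ ≥ 3).
Vertex 3 is adjacent to every vertex of [1, 2, 4, 5, 6], which already need 3 colors among themselves, so 3 needs a new color (χ ≥ 4).
The coloring below uses 4 colors, so χ(G) = 4.
A valid 4-coloring: color 1: [3]; color 2: [2, 4]; color 3: [1, 6]; color 4: [5].

χ(G) = 4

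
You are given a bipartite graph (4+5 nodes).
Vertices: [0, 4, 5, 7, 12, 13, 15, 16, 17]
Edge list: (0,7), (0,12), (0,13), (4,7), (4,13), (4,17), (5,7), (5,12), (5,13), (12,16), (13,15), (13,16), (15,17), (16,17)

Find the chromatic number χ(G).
χ(G) = 2

Clique number ω(G) = 2 (lower bound: χ ≥ ω).
The graph is bipartite (no odd cycle), so 2 colors suffice: χ(G) = 2.
A valid 2-coloring: color 1: [7, 12, 13, 17]; color 2: [0, 4, 5, 15, 16].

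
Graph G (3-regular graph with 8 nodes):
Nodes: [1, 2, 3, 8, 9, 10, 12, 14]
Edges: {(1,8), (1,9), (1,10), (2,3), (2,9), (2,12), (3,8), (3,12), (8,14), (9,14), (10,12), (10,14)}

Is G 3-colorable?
Yes, G is 3-colorable

A valid 3-coloring: color 1: [2, 8, 10]; color 2: [1, 3, 14]; color 3: [9, 12].
(χ(G) = 3 ≤ 3.)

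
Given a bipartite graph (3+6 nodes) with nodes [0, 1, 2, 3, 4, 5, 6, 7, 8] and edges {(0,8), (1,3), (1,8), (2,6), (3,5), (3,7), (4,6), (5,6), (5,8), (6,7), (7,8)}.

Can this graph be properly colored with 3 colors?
A valid 3-coloring: color 1: [3, 6, 8]; color 2: [0, 1, 2, 4, 5, 7].
(χ(G) = 2 ≤ 3.)

Yes, G is 3-colorable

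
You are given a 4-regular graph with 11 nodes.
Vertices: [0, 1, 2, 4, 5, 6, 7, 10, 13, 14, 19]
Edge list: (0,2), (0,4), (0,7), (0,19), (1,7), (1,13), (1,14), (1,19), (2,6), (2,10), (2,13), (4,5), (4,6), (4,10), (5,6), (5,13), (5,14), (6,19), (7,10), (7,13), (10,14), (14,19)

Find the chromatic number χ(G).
χ(G) = 3

Clique number ω(G) = 3 (lower bound: χ ≥ ω).
The clique on [1, 14, 19] has size 3, forcing χ ≥ 3, and the coloring below uses 3 colors, so χ(G) = 3.
A valid 3-coloring: color 1: [4, 13, 14]; color 2: [0, 1, 6, 10]; color 3: [2, 5, 7, 19].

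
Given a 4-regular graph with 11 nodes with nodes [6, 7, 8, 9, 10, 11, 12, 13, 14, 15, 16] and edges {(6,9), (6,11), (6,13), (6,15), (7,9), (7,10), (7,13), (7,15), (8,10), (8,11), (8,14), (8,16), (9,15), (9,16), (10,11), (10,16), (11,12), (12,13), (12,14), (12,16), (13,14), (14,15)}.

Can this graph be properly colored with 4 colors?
Yes, G is 4-colorable

A valid 4-coloring: color 1: [7, 11, 14, 16]; color 2: [6, 10, 12]; color 3: [8, 13, 15]; color 4: [9].
(χ(G) = 3 ≤ 4.)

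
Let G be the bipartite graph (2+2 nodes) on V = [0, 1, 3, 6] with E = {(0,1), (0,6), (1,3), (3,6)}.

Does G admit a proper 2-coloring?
Yes, G is 2-colorable

A valid 2-coloring: color 1: [0, 3]; color 2: [1, 6].
(χ(G) = 2 ≤ 2.)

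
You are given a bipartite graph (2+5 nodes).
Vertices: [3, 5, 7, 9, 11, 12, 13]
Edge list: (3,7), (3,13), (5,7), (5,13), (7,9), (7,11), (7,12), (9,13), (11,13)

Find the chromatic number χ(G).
χ(G) = 2

Clique number ω(G) = 2 (lower bound: χ ≥ ω).
The graph is bipartite (no odd cycle), so 2 colors suffice: χ(G) = 2.
A valid 2-coloring: color 1: [7, 13]; color 2: [3, 5, 9, 11, 12].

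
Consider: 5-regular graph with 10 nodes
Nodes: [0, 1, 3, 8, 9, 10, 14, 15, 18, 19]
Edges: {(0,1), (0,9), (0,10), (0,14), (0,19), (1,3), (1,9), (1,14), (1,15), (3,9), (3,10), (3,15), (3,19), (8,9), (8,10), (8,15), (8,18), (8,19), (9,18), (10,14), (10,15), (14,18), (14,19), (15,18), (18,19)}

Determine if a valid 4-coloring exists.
A valid 4-coloring: color 1: [1, 10, 19]; color 2: [0, 3, 8]; color 3: [9, 14, 15]; color 4: [18].
(χ(G) = 4 ≤ 4.)

Yes, G is 4-colorable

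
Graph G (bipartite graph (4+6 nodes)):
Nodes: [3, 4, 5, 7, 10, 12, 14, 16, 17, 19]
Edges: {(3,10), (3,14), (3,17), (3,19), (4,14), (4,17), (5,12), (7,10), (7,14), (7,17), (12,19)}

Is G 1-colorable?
Edge (3,17) forces its endpoints to differ, so 1 color is not enough.

No, G is not 1-colorable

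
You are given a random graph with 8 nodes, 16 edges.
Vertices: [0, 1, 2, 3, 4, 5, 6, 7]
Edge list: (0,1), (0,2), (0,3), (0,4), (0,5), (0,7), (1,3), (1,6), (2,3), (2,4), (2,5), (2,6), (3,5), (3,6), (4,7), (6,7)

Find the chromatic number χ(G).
Clique number ω(G) = 4 (lower bound: χ ≥ ω).
The clique on [0, 2, 3, 5] has size 4, forcing χ ≥ 4, and the coloring below uses 4 colors, so χ(G) = 4.
A valid 4-coloring: color 1: [0, 6]; color 2: [3, 4]; color 3: [1, 2, 7]; color 4: [5].

χ(G) = 4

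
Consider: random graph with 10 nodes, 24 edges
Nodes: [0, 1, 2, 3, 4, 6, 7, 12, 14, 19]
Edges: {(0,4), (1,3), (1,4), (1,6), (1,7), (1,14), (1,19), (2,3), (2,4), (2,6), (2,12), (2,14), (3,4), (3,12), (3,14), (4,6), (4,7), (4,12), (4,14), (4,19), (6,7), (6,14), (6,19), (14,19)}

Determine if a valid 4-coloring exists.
The clique on vertices [1, 4, 6, 14, 19] has size 5 > 4, so it alone needs 5 colors.

No, G is not 4-colorable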